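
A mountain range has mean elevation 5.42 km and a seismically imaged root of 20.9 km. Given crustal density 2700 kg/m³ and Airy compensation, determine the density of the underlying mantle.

3400 kg/m³

Airy balance: ρ_c h = (ρ_m − ρ_c) r → ρ_m = ρ_c (1 + h/r).
ρ_m = 2700 × (1 + 5.42 km/20.9 km) = 3400 kg/m³.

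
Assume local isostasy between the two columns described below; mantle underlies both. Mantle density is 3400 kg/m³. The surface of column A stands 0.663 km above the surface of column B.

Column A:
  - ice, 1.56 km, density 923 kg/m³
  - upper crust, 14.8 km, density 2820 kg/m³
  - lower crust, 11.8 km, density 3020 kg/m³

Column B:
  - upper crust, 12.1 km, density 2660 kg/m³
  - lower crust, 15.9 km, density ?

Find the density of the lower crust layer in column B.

3040 kg/m³

Take the compensation level at the base of the deeper column (depth z_c below the surface of column A) and equate Σ ρ_i t_i down to z_c; mantle fills any gap and the z_c terms cancel.
Column A: 1.56×923 + 14.8×2820 + 11.8×3020 + (z_c − 28.16)×3400
Column B: 0.663×0 + 12.1×2660 + 15.9×ρ + (z_c − 0.663 − 28)×3400
The z_c×3400 term appears on both sides and cancels. Collect the known terms of each column as K = Σ(ρt)_known − 3400 × (depth of known layers): K_A = 78811.88 − 3400×28.16 = −16932.12; K_B = 32186 − 3400×(0.663 + 28) = −65268.2.
Balance: K_A = K_B + 15.9×ρ, so ρ = (K_A − K_B)/15.9 = 48336.1/15.9 = 3040 kg/m³.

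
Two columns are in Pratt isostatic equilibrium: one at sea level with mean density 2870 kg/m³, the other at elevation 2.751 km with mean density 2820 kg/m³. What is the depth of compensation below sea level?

ρ_ref D = ρ (D + h) → D (ρ_ref − ρ) = ρ h.
D = ρ h/(ρ_ref − ρ) = 2820 × 2.751 km/(2870 − 2820) = 155 km.

155 km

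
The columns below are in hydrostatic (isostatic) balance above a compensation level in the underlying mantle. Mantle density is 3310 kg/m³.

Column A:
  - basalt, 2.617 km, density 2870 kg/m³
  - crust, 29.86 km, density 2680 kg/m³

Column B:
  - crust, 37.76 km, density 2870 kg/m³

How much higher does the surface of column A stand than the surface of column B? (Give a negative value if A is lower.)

For any compensation level in the mantle, the mantle terms cancel and isostasy reduces to e = (Σt_A − Σt_B) − (Σ(ρt)_A − Σ(ρt)_B) / ρ_m.
Σt_A = 32.477 km; Σt_B = 37.76 km; Σ(ρt)_A = 87535.59; Σ(ρt)_B = 108371.2 (in km·kg/m³).
e = (32.477 − 37.76) − (87535.59 − 108371.2) / 3310 = 1.01 km.

1.01 km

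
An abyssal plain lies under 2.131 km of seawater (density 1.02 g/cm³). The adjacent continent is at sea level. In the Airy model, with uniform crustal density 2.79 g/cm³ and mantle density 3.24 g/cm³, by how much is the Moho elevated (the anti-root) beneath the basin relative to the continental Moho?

8.38 km

Equating mass per unit area of the two columns: replacing crust with seawater at the top is compensated by replacing crust with mantle at the base: d (ρ_c − ρ_w) = a (ρ_m − ρ_c).
a = d (ρ_c − ρ_w)/(ρ_m − ρ_c) = 2.131 km × 1.77/0.45 = 8.38 km.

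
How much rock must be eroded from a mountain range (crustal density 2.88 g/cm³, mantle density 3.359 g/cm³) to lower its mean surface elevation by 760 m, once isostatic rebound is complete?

5330 m

Net drop Δ = e − u = e − e ρ_c/ρ_m = e (ρ_m − ρ_c)/ρ_m.
e = Δ ρ_m/(ρ_m − ρ_c) = 760 m × 3.359/0.479 = 5330 m.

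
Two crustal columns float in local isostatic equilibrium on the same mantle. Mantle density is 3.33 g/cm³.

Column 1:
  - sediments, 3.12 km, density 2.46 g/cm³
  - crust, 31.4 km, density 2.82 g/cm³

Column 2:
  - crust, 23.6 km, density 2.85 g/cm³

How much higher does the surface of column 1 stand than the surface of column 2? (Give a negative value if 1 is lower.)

2.22 km

For any compensation level in the mantle, the mantle terms cancel and isostasy reduces to e = (Σt_1 − Σt_2) − (Σ(ρt)_1 − Σ(ρt)_2) / ρ_m.
Σt_1 = 34.52 km; Σt_2 = 23.6 km; Σ(ρt)_1 = 96.2232; Σ(ρt)_2 = 67.26 (in km·g/cm³).
e = (34.52 − 23.6) − (96.2232 − 67.26) / 3.33 = 2.22 km.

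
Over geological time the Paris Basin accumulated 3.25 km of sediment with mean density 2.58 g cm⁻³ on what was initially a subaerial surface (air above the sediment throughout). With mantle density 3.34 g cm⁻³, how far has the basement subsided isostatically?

2.51 km

Subaerial load: s = t ρ_sed / ρ_m = 3.25 km × 2.58/3.34 = 2.51 km.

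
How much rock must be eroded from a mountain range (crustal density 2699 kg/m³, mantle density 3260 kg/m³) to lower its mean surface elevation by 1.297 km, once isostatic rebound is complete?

Net drop Δ = e − u = e − e ρ_c/ρ_m = e (ρ_m − ρ_c)/ρ_m.
e = Δ ρ_m/(ρ_m − ρ_c) = 1.297 km × 3260/561 = 7.54 km.

7.54 km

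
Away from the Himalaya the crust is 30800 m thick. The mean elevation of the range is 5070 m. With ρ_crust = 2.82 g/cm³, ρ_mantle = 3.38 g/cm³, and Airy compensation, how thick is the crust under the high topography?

61400 m

Root depth r = h ρ_c / (ρ_m − ρ_c) = 5070 m × 2.82 / 0.56 = 25530 m.
Total thickness = T + h + r = 30800 m + 5070 m + 25530 m = 61400 m.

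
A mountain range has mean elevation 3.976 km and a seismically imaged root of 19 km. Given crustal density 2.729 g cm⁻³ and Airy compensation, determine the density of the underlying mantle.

3.3 g cm⁻³

Airy balance: ρ_c h = (ρ_m − ρ_c) r → ρ_m = ρ_c (1 + h/r).
ρ_m = 2.729 × (1 + 3.976 km/19 km) = 3.3 g cm⁻³.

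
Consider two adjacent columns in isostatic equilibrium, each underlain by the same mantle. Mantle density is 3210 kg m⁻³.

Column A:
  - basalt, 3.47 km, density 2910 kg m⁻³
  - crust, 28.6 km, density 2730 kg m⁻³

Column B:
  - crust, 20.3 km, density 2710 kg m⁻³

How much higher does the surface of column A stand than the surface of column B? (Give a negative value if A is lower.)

For any compensation level in the mantle, the mantle terms cancel and isostasy reduces to e = (Σt_A − Σt_B) − (Σ(ρt)_A − Σ(ρt)_B) / ρ_m.
Σt_A = 32.07 km; Σt_B = 20.3 km; Σ(ρt)_A = 88175.7; Σ(ρt)_B = 55013 (in km·kg m⁻³).
e = (32.07 − 20.3) − (88175.7 − 55013) / 3210 = 1.44 km.

1.44 km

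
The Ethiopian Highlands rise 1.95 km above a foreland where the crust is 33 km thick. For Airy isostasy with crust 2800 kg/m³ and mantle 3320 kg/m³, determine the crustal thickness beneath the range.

Root depth r = h ρ_c / (ρ_m − ρ_c) = 1.95 km × 2800 / 520 = 10.5 km.
Total thickness = T + h + r = 33 km + 1.95 km + 10.5 km = 45.5 km.

45.5 km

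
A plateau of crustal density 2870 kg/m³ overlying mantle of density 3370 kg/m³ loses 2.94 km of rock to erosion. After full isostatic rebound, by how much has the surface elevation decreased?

0.436 km

Rebound u = e ρ_c/ρ_m = 2.94 km × 2870/3370 = 2.504 km.
Net surface drop = e − u = 2.94 km − 2.504 km = e (ρ_m − ρ_c)/ρ_m = 0.436 km.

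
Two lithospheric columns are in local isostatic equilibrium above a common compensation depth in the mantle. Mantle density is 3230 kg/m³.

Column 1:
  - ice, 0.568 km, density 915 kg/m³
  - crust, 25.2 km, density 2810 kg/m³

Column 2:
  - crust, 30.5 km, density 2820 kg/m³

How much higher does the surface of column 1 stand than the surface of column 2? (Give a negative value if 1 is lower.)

−0.188 km

For any compensation level in the mantle, the mantle terms cancel and isostasy reduces to e = (Σt_1 − Σt_2) − (Σ(ρt)_1 − Σ(ρt)_2) / ρ_m.
Σt_1 = 25.768 km; Σt_2 = 30.5 km; Σ(ρt)_1 = 71331.72; Σ(ρt)_2 = 86010 (in km·kg/m³).
e = (25.768 − 30.5) − (71331.72 − 86010) / 3230 = −0.188 km.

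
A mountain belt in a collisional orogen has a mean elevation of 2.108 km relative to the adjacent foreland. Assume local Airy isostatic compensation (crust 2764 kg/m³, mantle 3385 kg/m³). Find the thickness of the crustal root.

9.38 km

Equating mass per unit area of the two columns: the weight of the topography is balanced by the buoyancy of the root, ρ_c h = (ρ_m − ρ_c) r.
r = h · ρ_c / (ρ_m − ρ_c) = 2.108 km × 2764 / (3385 − 2764) = 9.38 km.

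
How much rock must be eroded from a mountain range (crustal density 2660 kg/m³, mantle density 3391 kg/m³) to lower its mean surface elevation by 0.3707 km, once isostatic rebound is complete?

Net drop Δ = e − u = e − e ρ_c/ρ_m = e (ρ_m − ρ_c)/ρ_m.
e = Δ ρ_m/(ρ_m − ρ_c) = 0.3707 km × 3391/731 = 1.72 km.

1.72 km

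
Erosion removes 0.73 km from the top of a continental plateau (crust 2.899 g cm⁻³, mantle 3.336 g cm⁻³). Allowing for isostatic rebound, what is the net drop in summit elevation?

Rebound u = e ρ_c/ρ_m = 0.73 km × 2.899/3.336 = 0.6344 km.
Net surface drop = e − u = 0.73 km − 0.6344 km = e (ρ_m − ρ_c)/ρ_m = 0.0956 km.

0.0956 km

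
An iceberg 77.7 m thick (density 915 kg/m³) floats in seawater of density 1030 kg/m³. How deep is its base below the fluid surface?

69 m

Draft d = t ρ_obj/ρ_fluid = 77.7 m × 915/1030 = 69 m.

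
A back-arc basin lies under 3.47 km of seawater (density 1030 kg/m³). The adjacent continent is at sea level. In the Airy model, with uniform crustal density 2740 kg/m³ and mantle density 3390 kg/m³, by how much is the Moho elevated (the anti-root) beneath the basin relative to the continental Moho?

9.13 km

Balancing pressure at the compensation depth: replacing crust with seawater at the top is compensated by replacing crust with mantle at the base: d (ρ_c − ρ_w) = a (ρ_m − ρ_c).
a = d (ρ_c − ρ_w)/(ρ_m − ρ_c) = 3.47 km × 1710/650 = 9.13 km.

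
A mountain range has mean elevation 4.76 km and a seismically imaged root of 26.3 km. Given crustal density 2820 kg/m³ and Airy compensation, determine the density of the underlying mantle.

Airy balance: ρ_c h = (ρ_m − ρ_c) r → ρ_m = ρ_c (1 + h/r).
ρ_m = 2820 × (1 + 4.76 km/26.3 km) = 3330 kg/m³.

3330 kg/m³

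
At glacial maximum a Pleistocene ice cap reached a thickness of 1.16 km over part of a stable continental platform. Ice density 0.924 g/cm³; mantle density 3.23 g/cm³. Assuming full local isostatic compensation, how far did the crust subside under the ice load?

By Archimedes' principle applied to the lithosphere: the ice load ρ_ice t is balanced by mantle displaced below, ρ_m s.
s = t ρ_ice / ρ_m = 1.16 km × 0.924/3.23 = 0.332 km.

0.332 km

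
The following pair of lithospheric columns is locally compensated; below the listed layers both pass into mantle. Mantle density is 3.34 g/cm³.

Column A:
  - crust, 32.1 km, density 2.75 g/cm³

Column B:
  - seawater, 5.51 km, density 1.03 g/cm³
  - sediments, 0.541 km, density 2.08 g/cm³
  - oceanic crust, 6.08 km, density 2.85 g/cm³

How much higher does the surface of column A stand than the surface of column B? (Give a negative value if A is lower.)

For any compensation level in the mantle, the mantle terms cancel and isostasy reduces to e = (Σt_A − Σt_B) − (Σ(ρt)_A − Σ(ρt)_B) / ρ_m.
Σt_A = 32.1 km; Σt_B = 12.131 km; Σ(ρt)_A = 88.275; Σ(ρt)_B = 24.12858 (in km·g/cm³).
e = (32.1 − 12.131) − (88.275 − 24.12858) / 3.34 = 0.763 km.

0.763 km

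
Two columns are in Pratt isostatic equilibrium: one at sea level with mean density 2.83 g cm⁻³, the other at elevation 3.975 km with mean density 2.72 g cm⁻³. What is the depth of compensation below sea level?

98.3 km

ρ_ref D = ρ (D + h) → D (ρ_ref − ρ) = ρ h.
D = ρ h/(ρ_ref − ρ) = 2.72 × 3.975 km/(2.83 − 2.72) = 98.3 km.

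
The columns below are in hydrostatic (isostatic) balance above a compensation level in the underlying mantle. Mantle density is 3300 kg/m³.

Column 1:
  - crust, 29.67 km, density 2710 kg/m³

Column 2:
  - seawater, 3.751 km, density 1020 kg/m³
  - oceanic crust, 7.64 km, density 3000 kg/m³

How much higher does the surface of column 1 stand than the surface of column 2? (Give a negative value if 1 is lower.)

For any compensation level in the mantle, the mantle terms cancel and isostasy reduces to e = (Σt_1 − Σt_2) − (Σ(ρt)_1 − Σ(ρt)_2) / ρ_m.
Σt_1 = 29.67 km; Σt_2 = 11.391 km; Σ(ρt)_1 = 80405.7; Σ(ρt)_2 = 26746.02 (in km·kg/m³).
e = (29.67 − 11.391) − (80405.7 − 26746.02) / 3300 = 2.02 km.

2.02 km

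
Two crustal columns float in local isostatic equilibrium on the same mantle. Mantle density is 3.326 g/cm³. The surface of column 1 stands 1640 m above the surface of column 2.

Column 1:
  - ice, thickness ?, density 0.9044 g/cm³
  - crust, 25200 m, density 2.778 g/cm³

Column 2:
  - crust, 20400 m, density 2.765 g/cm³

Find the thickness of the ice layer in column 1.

1280 m

Take the compensation level at the base of the deeper column (depth z_c below the surface of column 1) and equate Σ ρ_i t_i down to z_c; mantle fills any gap and the z_c terms cancel.
Column 1: x×0.9044 + 25200×2.778 + (z_c − 25200 − x)×3.326
Column 2: 1640×0 + 20400×2.765 + (z_c − 1640 − 20400)×3.326
The z_c×3.326 term appears on both sides and cancels. Collect the known terms of each column as K = Σ(ρt)_known − 3.326 × (depth of known layers): K_1 = 70005.6 − 3.326×25200 = −13809.6; K_2 = 56406 − 3.326×(1640 + 20400) = −16899.04.
Balance: K_1 − x×(3.326 − 0.9044) = K_2, so x = (K_1 − K_2)/(3.326 − 0.9044) = 3089.44/2.4216 = 1280 m.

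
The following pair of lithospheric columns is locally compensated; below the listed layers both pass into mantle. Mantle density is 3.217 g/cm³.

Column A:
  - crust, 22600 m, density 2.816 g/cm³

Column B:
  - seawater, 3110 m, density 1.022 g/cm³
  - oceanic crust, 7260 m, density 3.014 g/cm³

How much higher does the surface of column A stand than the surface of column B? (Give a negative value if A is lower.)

237 m

For any compensation level in the mantle, the mantle terms cancel and isostasy reduces to e = (Σt_A − Σt_B) − (Σ(ρt)_A − Σ(ρt)_B) / ρ_m.
Σt_A = 22600 m; Σt_B = 10370 m; Σ(ρt)_A = 63641.6; Σ(ρt)_B = 25060.06 (in m·g/cm³).
e = (22600 − 10370) − (63641.6 − 25060.06) / 3.217 = 237 m.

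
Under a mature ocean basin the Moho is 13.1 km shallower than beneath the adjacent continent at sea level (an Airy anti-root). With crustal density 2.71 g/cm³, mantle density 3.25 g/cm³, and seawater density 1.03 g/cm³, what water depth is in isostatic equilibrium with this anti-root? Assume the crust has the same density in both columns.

4.21 km

Replacing a thickness d of crust by seawater at the top must be balanced by replacing crust with mantle at the base: d (ρ_c − ρ_w) = a (ρ_m − ρ_c).
d = a (ρ_m − ρ_c)/(ρ_c − ρ_w) = 13.1 km × 0.54/1.68 = 4.21 km.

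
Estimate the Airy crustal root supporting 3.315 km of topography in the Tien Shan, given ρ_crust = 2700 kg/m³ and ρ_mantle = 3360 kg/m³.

13.6 km

Equating mass per unit area of the two columns: the weight of the topography is balanced by the buoyancy of the root, ρ_c h = (ρ_m − ρ_c) r.
r = h · ρ_c / (ρ_m − ρ_c) = 3.315 km × 2700 / (3360 − 2700) = 13.6 km.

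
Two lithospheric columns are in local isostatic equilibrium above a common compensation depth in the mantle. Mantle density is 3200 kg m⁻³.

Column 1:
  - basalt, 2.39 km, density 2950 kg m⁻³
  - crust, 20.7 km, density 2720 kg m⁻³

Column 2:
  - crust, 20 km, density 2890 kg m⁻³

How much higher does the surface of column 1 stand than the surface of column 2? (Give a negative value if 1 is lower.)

For any compensation level in the mantle, the mantle terms cancel and isostasy reduces to e = (Σt_1 − Σt_2) − (Σ(ρt)_1 − Σ(ρt)_2) / ρ_m.
Σt_1 = 23.09 km; Σt_2 = 20 km; Σ(ρt)_1 = 63354.5; Σ(ρt)_2 = 57800 (in km·kg m⁻³).
e = (23.09 − 20) − (63354.5 − 57800) / 3200 = 1.35 km.

1.35 km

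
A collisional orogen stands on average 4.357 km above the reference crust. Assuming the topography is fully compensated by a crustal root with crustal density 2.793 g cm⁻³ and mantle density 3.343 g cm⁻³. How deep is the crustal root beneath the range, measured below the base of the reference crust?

Balancing pressure at the compensation depth: the weight of the topography is balanced by the buoyancy of the root, ρ_c h = (ρ_m − ρ_c) r.
r = h · ρ_c / (ρ_m − ρ_c) = 4.357 km × 2.793 / (3.343 − 2.793) = 22.1 km.

22.1 km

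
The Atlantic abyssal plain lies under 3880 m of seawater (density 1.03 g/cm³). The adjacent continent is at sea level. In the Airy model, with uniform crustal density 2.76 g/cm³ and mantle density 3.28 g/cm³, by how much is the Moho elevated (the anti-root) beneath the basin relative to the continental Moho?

By Archimedes' principle applied to the lithosphere: replacing crust with seawater at the top is compensated by replacing crust with mantle at the base: d (ρ_c − ρ_w) = a (ρ_m − ρ_c).
a = d (ρ_c − ρ_w)/(ρ_m − ρ_c) = 3880 m × 1.73/0.52 = 12900 m.

12900 m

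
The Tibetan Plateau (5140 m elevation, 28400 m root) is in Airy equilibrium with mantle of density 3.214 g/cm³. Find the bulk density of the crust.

2.72 g/cm³

ρ_c h = (ρ_m − ρ_c) r → ρ_c (h + r) = ρ_m r → ρ_c = ρ_m r / (h + r).
ρ_c = 3.214 × 28400 m / (5140 m + 28400 m) = 2.72 g/cm³.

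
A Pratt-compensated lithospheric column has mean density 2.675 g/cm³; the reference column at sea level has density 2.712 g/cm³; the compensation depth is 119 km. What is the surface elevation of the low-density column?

1.65 km

ρ_ref D = ρ (D + h) → h = D (ρ_ref − ρ)/ρ.
h = 119 km × (2.712 − 2.675)/2.675 = 1.65 km.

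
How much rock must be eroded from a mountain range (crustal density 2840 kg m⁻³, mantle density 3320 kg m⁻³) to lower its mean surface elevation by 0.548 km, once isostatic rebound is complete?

Net drop Δ = e − u = e − e ρ_c/ρ_m = e (ρ_m − ρ_c)/ρ_m.
e = Δ ρ_m/(ρ_m − ρ_c) = 0.548 km × 3320/480 = 3.79 km.

3.79 km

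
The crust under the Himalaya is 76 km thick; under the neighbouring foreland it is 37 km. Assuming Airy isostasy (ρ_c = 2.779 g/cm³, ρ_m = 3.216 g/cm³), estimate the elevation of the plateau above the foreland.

Excess crust Δ = 76 km − 37 km = 39 km, split between elevation h and root r with h + r = Δ.
Airy balance ρ_c h = (ρ_m − ρ_c) r gives r = h ρ_c/(ρ_m − ρ_c), so h (1 + ρ_c/(ρ_m − ρ_c)) = Δ, i.e. h = Δ (ρ_m − ρ_c)/ρ_m.
h = 39 km × 0.437/3.216 = 5.3 km.

5.3 km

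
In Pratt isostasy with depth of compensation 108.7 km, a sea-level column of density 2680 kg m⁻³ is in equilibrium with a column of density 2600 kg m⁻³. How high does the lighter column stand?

ρ_ref D = ρ (D + h) → h = D (ρ_ref − ρ)/ρ.
h = 108.7 km × (2680 − 2600)/2600 = 3.34 km.

3.34 km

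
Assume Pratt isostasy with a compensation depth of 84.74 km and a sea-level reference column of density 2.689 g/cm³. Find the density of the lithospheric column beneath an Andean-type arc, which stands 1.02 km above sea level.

2.66 g/cm³

Pratt balance: ρ_ref D = ρ (D + h).
ρ = ρ_ref D/(D + h) = 2.689 × 84.74 km/(84.74 km + 1.02 km) = 2.66 g/cm³.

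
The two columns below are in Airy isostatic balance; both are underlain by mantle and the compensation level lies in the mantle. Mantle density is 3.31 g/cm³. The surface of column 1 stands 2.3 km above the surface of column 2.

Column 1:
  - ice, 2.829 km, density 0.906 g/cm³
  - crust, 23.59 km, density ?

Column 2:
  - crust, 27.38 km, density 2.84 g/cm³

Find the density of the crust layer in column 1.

2.73 g/cm³

Take the compensation level at the base of the deeper column (depth z_c below the surface of column 1) and equate Σ ρ_i t_i down to z_c; mantle fills any gap and the z_c terms cancel.
Column 1: 2.829×0.906 + 23.59×ρ + (z_c − 26.419)×3.31
Column 2: 2.3×0 + 27.38×2.84 + (z_c − 2.3 − 27.38)×3.31
The z_c×3.31 term appears on both sides and cancels. Collect the known terms of each column as K = Σ(ρt)_known − 3.31 × (depth of known layers): K_1 = 2.563074 − 3.31×26.419 = −84.883816; K_2 = 77.7592 − 3.31×(2.3 + 27.38) = −20.4816.
Balance: K_1 + 23.59×ρ = K_2, so ρ = (K_2 − K_1)/23.59 = 64.4022/23.59 = 2.73 g/cm³.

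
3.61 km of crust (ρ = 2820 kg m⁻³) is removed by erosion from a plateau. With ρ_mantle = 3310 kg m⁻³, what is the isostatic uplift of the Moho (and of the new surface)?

Unloading: uplift u = e ρ_c/ρ_m = 3.61 km × 2820/3310 = 3.08 km.

3.08 km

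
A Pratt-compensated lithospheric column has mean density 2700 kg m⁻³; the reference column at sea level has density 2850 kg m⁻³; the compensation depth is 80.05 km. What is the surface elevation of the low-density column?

4.45 km

ρ_ref D = ρ (D + h) → h = D (ρ_ref − ρ)/ρ.
h = 80.05 km × (2850 − 2700)/2700 = 4.45 km.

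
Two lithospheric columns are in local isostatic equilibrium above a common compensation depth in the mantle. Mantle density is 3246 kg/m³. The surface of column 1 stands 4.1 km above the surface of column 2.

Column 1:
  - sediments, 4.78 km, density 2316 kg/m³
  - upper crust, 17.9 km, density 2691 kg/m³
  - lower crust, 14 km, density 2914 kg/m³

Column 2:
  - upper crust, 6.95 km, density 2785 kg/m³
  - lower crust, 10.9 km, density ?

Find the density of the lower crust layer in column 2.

3020 kg/m³

Take the compensation level at the base of the deeper column (depth z_c below the surface of column 1) and equate Σ ρ_i t_i down to z_c; mantle fills any gap and the z_c terms cancel.
Column 1: 4.78×2316 + 17.9×2691 + 14×2914 + (z_c − 36.68)×3246
Column 2: 4.1×0 + 6.95×2785 + 10.9×ρ + (z_c − 4.1 − 17.85)×3246
The z_c×3246 term appears on both sides and cancels. Collect the known terms of each column as K = Σ(ρt)_known − 3246 × (depth of known layers): K_1 = 100035.38 − 3246×36.68 = −19027.9; K_2 = 19355.75 − 3246×(4.1 + 17.85) = −51893.95.
Balance: K_1 = K_2 + 10.9×ρ, so ρ = (K_1 − K_2)/10.9 = 32866.1/10.9 = 3020 kg/m³.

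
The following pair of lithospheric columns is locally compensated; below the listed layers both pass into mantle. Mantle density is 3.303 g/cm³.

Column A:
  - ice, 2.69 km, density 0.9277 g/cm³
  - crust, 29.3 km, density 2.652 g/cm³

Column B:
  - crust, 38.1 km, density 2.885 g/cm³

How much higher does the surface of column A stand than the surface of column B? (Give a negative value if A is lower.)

For any compensation level in the mantle, the mantle terms cancel and isostasy reduces to e = (Σt_A − Σt_B) − (Σ(ρt)_A − Σ(ρt)_B) / ρ_m.
Σt_A = 31.99 km; Σt_B = 38.1 km; Σ(ρt)_A = 80.199113; Σ(ρt)_B = 109.9185 (in km·g/cm³).
e = (31.99 − 38.1) − (80.199113 − 109.9185) / 3.303 = 2.89 km.

2.89 km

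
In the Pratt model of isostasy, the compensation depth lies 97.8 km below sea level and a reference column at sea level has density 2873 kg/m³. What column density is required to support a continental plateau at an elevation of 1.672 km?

2820 kg/m³

Pratt balance: ρ_ref D = ρ (D + h).
ρ = ρ_ref D/(D + h) = 2873 × 97.8 km/(97.8 km + 1.672 km) = 2820 kg/m³.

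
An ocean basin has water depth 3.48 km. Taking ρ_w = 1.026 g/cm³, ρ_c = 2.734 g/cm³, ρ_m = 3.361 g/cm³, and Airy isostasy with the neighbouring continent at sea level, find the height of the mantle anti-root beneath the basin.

9.48 km

Equating mass per unit area of the two columns: replacing crust with seawater at the top is compensated by replacing crust with mantle at the base: d (ρ_c − ρ_w) = a (ρ_m − ρ_c).
a = d (ρ_c − ρ_w)/(ρ_m − ρ_c) = 3.48 km × 1.708/0.627 = 9.48 km.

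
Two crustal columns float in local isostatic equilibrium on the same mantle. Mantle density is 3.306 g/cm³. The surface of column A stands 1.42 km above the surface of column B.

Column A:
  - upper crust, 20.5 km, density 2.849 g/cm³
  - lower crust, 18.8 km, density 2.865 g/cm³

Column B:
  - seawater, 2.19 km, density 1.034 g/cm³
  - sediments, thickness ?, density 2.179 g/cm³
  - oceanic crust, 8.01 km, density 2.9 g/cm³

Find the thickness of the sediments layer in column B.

4.2 km

Take the compensation level at the base of the deeper column (depth z_c below the surface of column A) and equate Σ ρ_i t_i down to z_c; mantle fills any gap and the z_c terms cancel.
Column A: 20.5×2.849 + 18.8×2.865 + (z_c − 39.3)×3.306
Column B: 1.42×0 + 2.19×1.034 + x×2.179 + 8.01×2.9 + (z_c − 1.42 − 10.2 − x)×3.306
The z_c×3.306 term appears on both sides and cancels. Collect the known terms of each column as K = Σ(ρt)_known − 3.306 × (depth of known layers): K_A = 112.2665 − 3.306×39.3 = −17.6593; K_B = 25.49346 − 3.306×(1.42 + 10.2) = −12.92226.
Balance: K_A = K_B − x×(3.306 − 2.179), so x = (K_B − K_A)/(3.306 − 2.179) = 4.73704/1.127 = 4.2 km.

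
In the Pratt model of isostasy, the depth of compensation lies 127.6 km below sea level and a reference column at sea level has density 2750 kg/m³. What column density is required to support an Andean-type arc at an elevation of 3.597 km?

2670 kg/m³

Pratt balance: ρ_ref D = ρ (D + h).
ρ = ρ_ref D/(D + h) = 2750 × 127.6 km/(127.6 km + 3.597 km) = 2670 kg/m³.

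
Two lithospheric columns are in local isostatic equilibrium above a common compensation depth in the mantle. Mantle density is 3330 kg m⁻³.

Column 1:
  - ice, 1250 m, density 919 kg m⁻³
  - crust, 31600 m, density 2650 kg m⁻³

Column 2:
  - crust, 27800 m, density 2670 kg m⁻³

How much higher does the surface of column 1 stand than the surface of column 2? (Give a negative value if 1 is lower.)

For any compensation level in the mantle, the mantle terms cancel and isostasy reduces to e = (Σt_1 − Σt_2) − (Σ(ρt)_1 − Σ(ρt)_2) / ρ_m.
Σt_1 = 32850 m; Σt_2 = 27800 m; Σ(ρt)_1 = 84888750; Σ(ρt)_2 = 74226000 (in m·kg m⁻³).
e = (32850 − 27800) − (84888750 − 74226000) / 3330 = 1850 m.

1850 m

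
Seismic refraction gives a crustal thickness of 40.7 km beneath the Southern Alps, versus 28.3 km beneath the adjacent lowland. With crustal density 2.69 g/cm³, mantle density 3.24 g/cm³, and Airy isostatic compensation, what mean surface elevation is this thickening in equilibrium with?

2.1 km

Excess crust Δ = 40.7 km − 28.3 km = 12.4 km, split between elevation h and root r with h + r = Δ.
Airy balance ρ_c h = (ρ_m − ρ_c) r gives r = h ρ_c/(ρ_m − ρ_c), so h (1 + ρ_c/(ρ_m − ρ_c)) = Δ, i.e. h = Δ (ρ_m − ρ_c)/ρ_m.
h = 12.4 km × 0.55/3.24 = 2.1 km.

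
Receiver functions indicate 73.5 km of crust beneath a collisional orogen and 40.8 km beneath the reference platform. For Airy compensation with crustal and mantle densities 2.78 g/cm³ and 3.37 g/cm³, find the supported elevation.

5.72 km

Excess crust Δ = 73.5 km − 40.8 km = 32.7 km, split between elevation h and root r with h + r = Δ.
Airy balance ρ_c h = (ρ_m − ρ_c) r gives r = h ρ_c/(ρ_m − ρ_c), so h (1 + ρ_c/(ρ_m − ρ_c)) = Δ, i.e. h = Δ (ρ_m − ρ_c)/ρ_m.
h = 32.7 km × 0.59/3.37 = 5.72 km.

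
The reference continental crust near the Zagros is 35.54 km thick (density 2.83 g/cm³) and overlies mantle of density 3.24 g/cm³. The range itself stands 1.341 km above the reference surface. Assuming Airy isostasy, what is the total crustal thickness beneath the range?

Root depth r = h ρ_c / (ρ_m − ρ_c) = 1.341 km × 2.83 / 0.41 = 9.256 km.
Total thickness = T + h + r = 35.54 km + 1.341 km + 9.256 km = 46.1 km.

46.1 km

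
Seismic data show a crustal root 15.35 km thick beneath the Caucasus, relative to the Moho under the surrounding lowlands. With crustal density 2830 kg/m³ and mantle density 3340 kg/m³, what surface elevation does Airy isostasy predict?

2.77 km

By Archimedes' principle applied to the lithosphere: ρ_c h = (ρ_m − ρ_c) r.
h = r (ρ_m − ρ_c) / ρ_c = 15.35 km × (3340 − 2830) / 2830 = 2.77 km.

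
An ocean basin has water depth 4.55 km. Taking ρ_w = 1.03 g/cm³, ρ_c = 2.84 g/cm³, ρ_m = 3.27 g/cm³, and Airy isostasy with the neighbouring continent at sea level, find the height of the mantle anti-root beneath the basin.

In Airy isostatic equilibrium: replacing crust with seawater at the top is compensated by replacing crust with mantle at the base: d (ρ_c − ρ_w) = a (ρ_m − ρ_c).
a = d (ρ_c − ρ_w)/(ρ_m − ρ_c) = 4.55 km × 1.81/0.43 = 19.2 km.

19.2 km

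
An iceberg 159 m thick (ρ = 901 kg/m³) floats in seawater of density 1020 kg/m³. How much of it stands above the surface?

18.6 m

Floating equilibrium: submerged depth d = t ρ_obj/ρ_fluid = 159 m × 901/1020 = 140.4 m.
Freeboard = t − d = 159 m − 140.4 m = 18.6 m.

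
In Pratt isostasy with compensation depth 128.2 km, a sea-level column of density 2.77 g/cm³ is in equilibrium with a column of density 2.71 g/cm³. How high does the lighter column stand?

2.84 km

ρ_ref D = ρ (D + h) → h = D (ρ_ref − ρ)/ρ.
h = 128.2 km × (2.77 − 2.71)/2.71 = 2.84 km.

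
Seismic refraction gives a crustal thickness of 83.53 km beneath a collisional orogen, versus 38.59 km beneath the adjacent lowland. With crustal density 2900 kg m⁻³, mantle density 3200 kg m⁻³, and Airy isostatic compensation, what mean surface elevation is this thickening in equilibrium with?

4.21 km

Excess crust Δ = 83.53 km − 38.59 km = 44.94 km, split between elevation h and root r with h + r = Δ.
Airy balance ρ_c h = (ρ_m − ρ_c) r gives r = h ρ_c/(ρ_m − ρ_c), so h (1 + ρ_c/(ρ_m − ρ_c)) = Δ, i.e. h = Δ (ρ_m − ρ_c)/ρ_m.
h = 44.94 km × 300/3200 = 4.21 km.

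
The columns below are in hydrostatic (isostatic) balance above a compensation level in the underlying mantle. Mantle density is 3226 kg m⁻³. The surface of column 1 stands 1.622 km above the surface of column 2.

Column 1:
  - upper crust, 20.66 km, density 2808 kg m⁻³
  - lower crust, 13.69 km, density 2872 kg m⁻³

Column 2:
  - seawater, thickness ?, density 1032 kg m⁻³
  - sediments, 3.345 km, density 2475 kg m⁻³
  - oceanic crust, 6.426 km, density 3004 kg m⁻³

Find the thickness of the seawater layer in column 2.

Take the compensation level at the base of the deeper column (depth z_c below the surface of column 1) and equate Σ ρ_i t_i down to z_c; mantle fills any gap and the z_c terms cancel.
Column 1: 20.66×2808 + 13.69×2872 + (z_c − 34.35)×3226
Column 2: 1.622×0 + x×1032 + 3.345×2475 + 6.426×3004 + (z_c − 1.622 − 9.771 − x)×3226
The z_c×3226 term appears on both sides and cancels. Collect the known terms of each column as K = Σ(ρt)_known − 3226 × (depth of known layers): K_1 = 97330.96 − 3226×34.35 = −13482.14; K_2 = 27582.579 − 3226×(1.622 + 9.771) = −9171.239.
Balance: K_1 = K_2 − x×(3226 − 1032), so x = (K_2 − K_1)/(3226 − 1032) = 4310.9/2194 = 1.96 km.

1.96 km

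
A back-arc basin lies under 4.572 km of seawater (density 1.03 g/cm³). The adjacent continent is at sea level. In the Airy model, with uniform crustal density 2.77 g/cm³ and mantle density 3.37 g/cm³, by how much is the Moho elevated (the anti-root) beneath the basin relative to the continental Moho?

13.3 km

Equating mass per unit area of the two columns: replacing crust with seawater at the top is compensated by replacing crust with mantle at the base: d (ρ_c − ρ_w) = a (ρ_m − ρ_c).
a = d (ρ_c − ρ_w)/(ρ_m − ρ_c) = 4.572 km × 1.74/0.6 = 13.3 km.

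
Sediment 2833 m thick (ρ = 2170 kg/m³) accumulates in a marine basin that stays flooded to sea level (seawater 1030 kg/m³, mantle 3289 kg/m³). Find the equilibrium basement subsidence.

1430 m

Submarine loading: the sediment displaces seawater, and the subsidence is in turn flooded, so s (ρ_m − ρ_w) = t (ρ_sed − ρ_w).
s = 2833 m × (2170 − 1030) / (3289 − 1030) = 1430 m.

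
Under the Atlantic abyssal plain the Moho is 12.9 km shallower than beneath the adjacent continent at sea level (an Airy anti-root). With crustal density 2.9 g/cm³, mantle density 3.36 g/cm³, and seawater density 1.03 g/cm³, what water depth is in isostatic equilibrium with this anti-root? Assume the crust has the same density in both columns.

3.17 km

Replacing a thickness d of crust by seawater at the top must be balanced by replacing crust with mantle at the base: d (ρ_c − ρ_w) = a (ρ_m − ρ_c).
d = a (ρ_m − ρ_c)/(ρ_c − ρ_w) = 12.9 km × 0.46/1.87 = 3.17 km.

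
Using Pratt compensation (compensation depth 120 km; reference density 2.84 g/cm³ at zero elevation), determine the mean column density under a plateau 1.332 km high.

2.81 g/cm³

Pratt balance: ρ_ref D = ρ (D + h).
ρ = ρ_ref D/(D + h) = 2.84 × 120 km/(120 km + 1.332 km) = 2.81 g/cm³.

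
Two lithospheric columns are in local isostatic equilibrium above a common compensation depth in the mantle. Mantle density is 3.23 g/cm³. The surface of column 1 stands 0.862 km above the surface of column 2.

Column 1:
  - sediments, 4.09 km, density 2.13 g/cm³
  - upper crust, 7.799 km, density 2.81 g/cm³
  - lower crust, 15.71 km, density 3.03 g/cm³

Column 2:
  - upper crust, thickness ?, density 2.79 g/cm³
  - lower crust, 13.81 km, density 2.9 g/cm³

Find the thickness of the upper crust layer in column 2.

Take the compensation level at the base of the deeper column (depth z_c below the surface of column 1) and equate Σ ρ_i t_i down to z_c; mantle fills any gap and the z_c terms cancel.
Column 1: 4.09×2.13 + 7.799×2.81 + 15.71×3.03 + (z_c − 27.599)×3.23
Column 2: 0.862×0 + x×2.79 + 13.81×2.9 + (z_c − 0.862 − 13.81 − x)×3.23
The z_c×3.23 term appears on both sides and cancels. Collect the known terms of each column as K = Σ(ρt)_known − 3.23 × (depth of known layers): K_1 = 78.22819 − 3.23×27.599 = −10.91658; K_2 = 40.049 − 3.23×(0.862 + 13.81) = −7.34156.
Balance: K_1 = K_2 − x×(3.23 − 2.79), so x = (K_2 − K_1)/(3.23 − 2.79) = 3.57502/0.44 = 8.13 km.

8.13 km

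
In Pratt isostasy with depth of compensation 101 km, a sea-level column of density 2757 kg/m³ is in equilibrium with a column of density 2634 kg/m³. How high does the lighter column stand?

ρ_ref D = ρ (D + h) → h = D (ρ_ref − ρ)/ρ.
h = 101 km × (2757 − 2634)/2634 = 4.72 km.

4.72 km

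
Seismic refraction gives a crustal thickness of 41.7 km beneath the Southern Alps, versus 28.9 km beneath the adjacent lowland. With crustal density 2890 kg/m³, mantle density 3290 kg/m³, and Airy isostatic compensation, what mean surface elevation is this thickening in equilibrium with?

1.56 km

Excess crust Δ = 41.7 km − 28.9 km = 12.8 km, split between elevation h and root r with h + r = Δ.
Airy balance ρ_c h = (ρ_m − ρ_c) r gives r = h ρ_c/(ρ_m − ρ_c), so h (1 + ρ_c/(ρ_m − ρ_c)) = Δ, i.e. h = Δ (ρ_m − ρ_c)/ρ_m.
h = 12.8 km × 400/3290 = 1.56 km.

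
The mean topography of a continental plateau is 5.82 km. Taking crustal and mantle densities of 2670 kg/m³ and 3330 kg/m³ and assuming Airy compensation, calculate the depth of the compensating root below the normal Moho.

In Airy isostatic equilibrium: the weight of the topography is balanced by the buoyancy of the root, ρ_c h = (ρ_m − ρ_c) r.
r = h · ρ_c / (ρ_m − ρ_c) = 5.82 km × 2670 / (3330 − 2670) = 23.5 km.

23.5 km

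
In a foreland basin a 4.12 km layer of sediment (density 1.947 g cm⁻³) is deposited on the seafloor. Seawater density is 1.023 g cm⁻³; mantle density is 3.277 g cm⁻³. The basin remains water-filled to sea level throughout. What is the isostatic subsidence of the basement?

1.69 km

Submarine loading: the sediment displaces seawater, and the subsidence is in turn flooded, so s (ρ_m − ρ_w) = t (ρ_sed − ρ_w).
s = 4.12 km × (1.947 − 1.023) / (3.277 − 1.023) = 1.69 km.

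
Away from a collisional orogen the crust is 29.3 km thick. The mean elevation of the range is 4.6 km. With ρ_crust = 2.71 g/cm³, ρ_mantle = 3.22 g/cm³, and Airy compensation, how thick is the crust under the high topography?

Root depth r = h ρ_c / (ρ_m − ρ_c) = 4.6 km × 2.71 / 0.51 = 24.44 km.
Total thickness = T + h + r = 29.3 km + 4.6 km + 24.44 km = 58.3 km.

58.3 km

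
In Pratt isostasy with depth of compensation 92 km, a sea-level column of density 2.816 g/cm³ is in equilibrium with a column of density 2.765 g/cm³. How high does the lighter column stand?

1.7 km

ρ_ref D = ρ (D + h) → h = D (ρ_ref − ρ)/ρ.
h = 92 km × (2.816 − 2.765)/2.765 = 1.7 km.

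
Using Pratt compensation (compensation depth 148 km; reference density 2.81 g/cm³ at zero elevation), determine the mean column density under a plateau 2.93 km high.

2.76 g/cm³

Pratt balance: ρ_ref D = ρ (D + h).
ρ = ρ_ref D/(D + h) = 2.81 × 148 km/(148 km + 2.93 km) = 2.76 g/cm³.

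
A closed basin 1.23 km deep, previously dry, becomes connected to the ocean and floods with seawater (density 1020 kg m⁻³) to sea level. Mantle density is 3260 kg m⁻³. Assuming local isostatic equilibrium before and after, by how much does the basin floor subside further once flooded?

After flooding the water column is d + s deep. Its weight must equal the weight of mantle displaced by the extra subsidence s: (d + s) ρ_w = s ρ_m.
s = d ρ_w / (ρ_m − ρ_w) = 1.23 km × 1020/(3260 − 1020) = 0.56 km.

0.56 km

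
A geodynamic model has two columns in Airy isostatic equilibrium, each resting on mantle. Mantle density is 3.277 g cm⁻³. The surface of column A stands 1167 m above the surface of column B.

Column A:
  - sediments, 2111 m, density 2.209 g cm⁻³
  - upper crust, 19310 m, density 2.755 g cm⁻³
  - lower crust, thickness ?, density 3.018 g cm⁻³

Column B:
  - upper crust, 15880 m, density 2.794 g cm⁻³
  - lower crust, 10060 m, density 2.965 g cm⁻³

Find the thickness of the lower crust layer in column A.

8880 m

Take the compensation level at the base of the deeper column (depth z_c below the surface of column A) and equate Σ ρ_i t_i down to z_c; mantle fills any gap and the z_c terms cancel.
Column A: 2111×2.209 + 19310×2.755 + x×3.018 + (z_c − 21421 − x)×3.277
Column B: 1167×0 + 15880×2.794 + 10060×2.965 + (z_c − 1167 − 25940)×3.277
The z_c×3.277 term appears on both sides and cancels. Collect the known terms of each column as K = Σ(ρt)_known − 3.277 × (depth of known layers): K_A = 57862.249 − 3.277×21421 = −12334.368; K_B = 74196.62 − 3.277×(1167 + 25940) = −14633.019.
Balance: K_A − x×(3.277 − 3.018) = K_B, so x = (K_A − K_B)/(3.277 − 3.018) = 2298.65/0.259 = 8880 m.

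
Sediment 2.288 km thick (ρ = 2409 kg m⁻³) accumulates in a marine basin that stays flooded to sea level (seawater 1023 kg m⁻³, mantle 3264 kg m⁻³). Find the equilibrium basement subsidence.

1.42 km

Submarine loading: the sediment displaces seawater, and the subsidence is in turn flooded, so s (ρ_m − ρ_w) = t (ρ_sed − ρ_w).
s = 2.288 km × (2409 − 1023) / (3264 − 1023) = 1.42 km.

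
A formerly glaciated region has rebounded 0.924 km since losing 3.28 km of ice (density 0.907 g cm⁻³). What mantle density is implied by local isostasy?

3.22 g cm⁻³

ρ_m = ρ_ice t / u = 0.907 × 3.28 km/0.924 km = 3.22 g cm⁻³.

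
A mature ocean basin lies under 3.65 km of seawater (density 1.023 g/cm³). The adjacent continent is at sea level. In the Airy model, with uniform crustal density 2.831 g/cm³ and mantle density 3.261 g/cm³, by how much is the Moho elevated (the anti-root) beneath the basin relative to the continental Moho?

Balancing pressure at the compensation depth: replacing crust with seawater at the top is compensated by replacing crust with mantle at the base: d (ρ_c − ρ_w) = a (ρ_m − ρ_c).
a = d (ρ_c − ρ_w)/(ρ_m − ρ_c) = 3.65 km × 1.808/0.43 = 15.3 km.

15.3 km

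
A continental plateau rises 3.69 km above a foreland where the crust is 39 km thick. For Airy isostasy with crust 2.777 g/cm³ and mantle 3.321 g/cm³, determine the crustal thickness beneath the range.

Root depth r = h ρ_c / (ρ_m − ρ_c) = 3.69 km × 2.777 / 0.544 = 18.84 km.
Total thickness = T + h + r = 39 km + 3.69 km + 18.84 km = 61.5 km.

61.5 km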